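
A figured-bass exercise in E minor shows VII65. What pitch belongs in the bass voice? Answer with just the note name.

F#

VII in E minor has root D; the chord is D-F#-A-C.
The figure 65 means first inversion — the third is in the bass.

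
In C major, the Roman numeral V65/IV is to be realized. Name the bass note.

E

The applied chord V65/IV is rooted on C: C-E-G-Bb.
The figure 65 means first inversion — the third is in the bass.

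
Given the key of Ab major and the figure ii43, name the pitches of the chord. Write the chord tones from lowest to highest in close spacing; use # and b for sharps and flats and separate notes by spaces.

F Ab Bb Db

The numeral's case and figure indicate a minor seventh chord. In Ab major its root, the supertonic, is Bb.
Stacking thirds from Bb gives Bb-Db-F-Ab.
The figured bass 43 indicates second inversion, placing the fifth (F) in the bass: F-Ab-Bb-Db.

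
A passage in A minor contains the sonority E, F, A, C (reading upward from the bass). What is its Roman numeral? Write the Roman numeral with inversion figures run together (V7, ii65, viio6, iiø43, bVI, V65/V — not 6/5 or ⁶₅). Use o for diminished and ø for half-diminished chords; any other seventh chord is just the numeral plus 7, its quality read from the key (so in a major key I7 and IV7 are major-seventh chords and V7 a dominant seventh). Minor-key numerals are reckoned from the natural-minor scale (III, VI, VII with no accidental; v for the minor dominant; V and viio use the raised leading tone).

The pitches F-A-C-E form a major seventh chord rooted on F.
In A minor, F is the submediant; the diatonic major seventh chord there is VI7.
With E in the bass the chord is in third inversion, so the figured bass is 42.

VI42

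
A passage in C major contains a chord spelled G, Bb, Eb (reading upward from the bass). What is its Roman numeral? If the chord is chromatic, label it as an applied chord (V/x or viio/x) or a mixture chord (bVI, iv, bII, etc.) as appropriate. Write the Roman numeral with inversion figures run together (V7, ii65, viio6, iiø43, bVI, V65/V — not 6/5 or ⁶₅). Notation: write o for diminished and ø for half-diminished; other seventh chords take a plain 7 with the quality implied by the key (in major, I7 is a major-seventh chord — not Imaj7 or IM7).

bIII6

The pitches Eb-G-Bb form a major triad rooted on Eb.
Eb is the lowered third degree of C major (diatonic 3 would be E). This is a major triad on the lowered third degree, borrowed from the parallel minor.
With G in the bass the chord is in first inversion, so the figured bass is 6.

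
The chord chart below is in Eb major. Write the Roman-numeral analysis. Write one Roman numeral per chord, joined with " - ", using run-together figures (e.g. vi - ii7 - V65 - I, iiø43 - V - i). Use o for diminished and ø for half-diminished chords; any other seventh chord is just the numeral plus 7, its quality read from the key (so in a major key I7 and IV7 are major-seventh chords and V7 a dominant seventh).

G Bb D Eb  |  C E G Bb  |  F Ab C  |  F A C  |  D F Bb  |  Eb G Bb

G-Bb-D-Eb: root Eb is the tonic; major seventh chord there is I65.
C-E-G-Bb: chromatic; C is V of ii, so V7/ii.
F-Ab-C: root F is the supertonic; minor triad there is ii.
F-A-C: chromatic; F is V of V, so V/V.
D-F-Bb: root Bb is the dominant; major triad there is V6.
Eb-G-Bb has root Eb, degree 1 in Eb major, so I.

I65 - V7/ii - ii - V/V - V6 - I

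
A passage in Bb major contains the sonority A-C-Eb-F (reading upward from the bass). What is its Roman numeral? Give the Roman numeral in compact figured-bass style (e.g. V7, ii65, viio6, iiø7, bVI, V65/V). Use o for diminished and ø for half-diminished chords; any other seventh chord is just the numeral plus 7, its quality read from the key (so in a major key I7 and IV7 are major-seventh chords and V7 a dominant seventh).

V65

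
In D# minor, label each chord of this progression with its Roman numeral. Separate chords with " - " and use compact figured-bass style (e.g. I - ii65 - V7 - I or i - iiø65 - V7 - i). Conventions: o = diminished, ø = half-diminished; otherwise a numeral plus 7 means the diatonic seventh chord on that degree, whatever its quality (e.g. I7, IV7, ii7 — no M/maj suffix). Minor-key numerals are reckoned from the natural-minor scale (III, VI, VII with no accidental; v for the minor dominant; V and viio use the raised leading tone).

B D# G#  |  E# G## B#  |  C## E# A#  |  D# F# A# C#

iv6 - V/V - V6 - i7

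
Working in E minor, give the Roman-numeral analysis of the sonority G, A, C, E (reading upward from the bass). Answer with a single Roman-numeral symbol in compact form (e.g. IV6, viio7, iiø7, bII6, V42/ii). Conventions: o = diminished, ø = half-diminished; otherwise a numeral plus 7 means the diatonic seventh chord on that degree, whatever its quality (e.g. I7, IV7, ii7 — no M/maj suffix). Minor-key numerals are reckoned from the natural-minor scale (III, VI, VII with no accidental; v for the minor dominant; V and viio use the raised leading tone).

iv42

The pitches A-C-E-G form a minor seventh chord rooted on A.
A is scale degree 4 in E minor, and a minor seventh chord on that degree is written iv7.
With G in the bass the chord is in third inversion, so the figured bass is 42.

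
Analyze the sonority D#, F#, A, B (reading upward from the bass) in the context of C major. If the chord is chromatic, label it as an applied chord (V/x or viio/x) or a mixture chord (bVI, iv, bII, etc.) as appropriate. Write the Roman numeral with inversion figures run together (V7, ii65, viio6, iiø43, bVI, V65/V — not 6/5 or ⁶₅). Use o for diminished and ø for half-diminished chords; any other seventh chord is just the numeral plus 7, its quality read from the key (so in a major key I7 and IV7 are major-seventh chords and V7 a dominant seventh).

V65/iii

The pitches B-D#-F#-A form a dominant seventh chord rooted on B.
B is not a diatonic chord root with this quality in C major, but it lies a perfect fifth above E (iii), so the chord functions as an applied dominant of iii.
With D# in the bass the chord is in first inversion, so the figured bass is 65.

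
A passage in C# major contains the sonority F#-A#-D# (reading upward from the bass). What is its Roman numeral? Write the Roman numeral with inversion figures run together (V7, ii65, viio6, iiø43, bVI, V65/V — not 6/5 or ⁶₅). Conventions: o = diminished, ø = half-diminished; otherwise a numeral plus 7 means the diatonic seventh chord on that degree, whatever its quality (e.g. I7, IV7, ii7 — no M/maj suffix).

The pitches D#-F#-A# form a minor triad rooted on D#.
D# is scale degree 2 in C# major, and a minor triad on that degree is written ii.
With F# in the bass the chord is in first inversion, so the figured bass is 6.

ii6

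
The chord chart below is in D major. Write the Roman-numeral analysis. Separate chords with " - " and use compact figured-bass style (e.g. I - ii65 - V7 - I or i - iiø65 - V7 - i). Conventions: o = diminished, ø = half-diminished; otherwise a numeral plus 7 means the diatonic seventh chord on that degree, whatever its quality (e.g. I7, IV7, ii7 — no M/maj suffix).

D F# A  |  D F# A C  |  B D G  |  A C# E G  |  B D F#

I - V7/IV - IV6 - V7 - vi

D-F#-A: root D is the tonic; major triad there is I.
D-F#-A-C is the secondary dominant of IV (dominant seventh chord on D): V7/IV.
B-D-G: major triad on G = scale degree 4 → IV6.
A-C#-E-G has root A, degree 5 in D major, so V7.
B-D-F#: minor triad on B = scale degree 6 → vi.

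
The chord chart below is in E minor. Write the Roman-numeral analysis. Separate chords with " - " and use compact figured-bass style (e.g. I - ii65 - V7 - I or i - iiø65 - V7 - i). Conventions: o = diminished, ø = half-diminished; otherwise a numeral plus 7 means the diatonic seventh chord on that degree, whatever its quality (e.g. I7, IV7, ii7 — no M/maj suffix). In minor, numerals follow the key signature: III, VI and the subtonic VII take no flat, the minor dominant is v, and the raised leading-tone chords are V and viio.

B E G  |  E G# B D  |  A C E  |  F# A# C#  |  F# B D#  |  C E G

i64 - V7/iv - iv - V/V - V64 - VI

B-E-G has root E, degree 1 in E minor, so i64.
E-G#-B-D: a dominant seventh chord on E, the applied dominant of iv → V7/iv.
A-C-E: root A is the subdominant; minor triad there is iv.
F#-A#-C# is the secondary dominant of V (major triad on F#): V/V.
F#-B-D# has root B, degree 5 in E minor, so V64.
C-E-G: root C is the submediant; major triad there is VI.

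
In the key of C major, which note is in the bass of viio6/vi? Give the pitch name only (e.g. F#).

The applied chord viio6/vi is rooted on G#: G#-B-D.
The figure 6 means first inversion — the third is in the bass.

B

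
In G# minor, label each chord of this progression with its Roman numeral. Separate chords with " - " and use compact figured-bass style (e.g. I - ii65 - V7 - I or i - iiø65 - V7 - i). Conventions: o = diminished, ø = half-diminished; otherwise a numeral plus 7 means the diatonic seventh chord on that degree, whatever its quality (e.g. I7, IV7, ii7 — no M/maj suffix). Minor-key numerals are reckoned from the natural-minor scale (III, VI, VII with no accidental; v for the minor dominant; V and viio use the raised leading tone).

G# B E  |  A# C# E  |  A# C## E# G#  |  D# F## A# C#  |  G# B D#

G#-B-E: root E is the submediant; major triad there is VI6.
A#-C#-E: diminished triad on A# = scale degree 2 → iio.
A#-C##-E#-G# is the secondary dominant of V (dominant seventh chord on A#): V7/V.
D#-F##-A#-C# has root D#, degree 5 in G# minor, so V7.
G#-B-D#: minor triad on G# = scale degree 1 → i.

VI6 - iio - V7/V - V7 - i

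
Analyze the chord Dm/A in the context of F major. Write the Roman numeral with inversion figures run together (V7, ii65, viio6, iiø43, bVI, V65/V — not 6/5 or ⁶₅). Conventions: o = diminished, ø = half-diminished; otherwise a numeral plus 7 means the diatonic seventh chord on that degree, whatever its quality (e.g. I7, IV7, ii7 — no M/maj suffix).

Stacked in thirds the chord is D-F-A: a minor triad on D.
D is scale degree 6 in F major, and a minor triad on that degree is written vi.
With A in the bass the chord is in second inversion, so the figured bass is 64.

vi64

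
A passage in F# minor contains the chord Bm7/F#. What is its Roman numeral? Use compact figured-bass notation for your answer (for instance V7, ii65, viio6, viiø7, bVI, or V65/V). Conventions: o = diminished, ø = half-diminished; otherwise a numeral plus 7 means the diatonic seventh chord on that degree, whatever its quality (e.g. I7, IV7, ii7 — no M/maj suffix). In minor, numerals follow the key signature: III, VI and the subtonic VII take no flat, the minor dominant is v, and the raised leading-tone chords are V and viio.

Stacked in thirds the chord is B-D-F#-A: a minor seventh chord on B.
In F# minor, B is the subdominant; the diatonic minor seventh chord there is iv7.
With F# in the bass the chord is in second inversion, so the figured bass is 43.

iv43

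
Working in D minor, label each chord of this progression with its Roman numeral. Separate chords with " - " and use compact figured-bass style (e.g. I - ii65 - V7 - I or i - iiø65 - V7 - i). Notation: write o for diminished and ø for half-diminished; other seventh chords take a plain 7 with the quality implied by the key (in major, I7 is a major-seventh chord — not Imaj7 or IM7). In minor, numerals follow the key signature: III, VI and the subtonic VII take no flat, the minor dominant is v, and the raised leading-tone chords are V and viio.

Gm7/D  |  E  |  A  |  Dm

iv43 - V/V - V - i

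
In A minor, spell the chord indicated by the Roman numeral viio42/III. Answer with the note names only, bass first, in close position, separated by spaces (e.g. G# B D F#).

viio42/III is a secondary leading-tone chord. The target III is C in A minor; the applied chord is rooted a semitone below, on B.
Building a fully diminished seventh chord on B gives B-D-F-Ab.
With the 42 figure the chord is in third inversion; from the bass Ab upward in close position it reads Ab-B-D-F.

Ab B D F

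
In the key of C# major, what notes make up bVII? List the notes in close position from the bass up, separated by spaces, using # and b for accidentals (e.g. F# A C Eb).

Scale degree 7 in C# major is B#; lowering it a half step gives B. bVII is a major triad on the lowered seventh degree (the subtonic), borrowed from the parallel minor.
So the chord is B-D#-F#.

B D# F#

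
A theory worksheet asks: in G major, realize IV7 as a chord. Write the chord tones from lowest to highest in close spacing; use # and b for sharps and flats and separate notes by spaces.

In G major, the fourth degree is C, and the diatonic chord built there is a major seventh chord.
That chord is spelled C-E-G-B.

C E G B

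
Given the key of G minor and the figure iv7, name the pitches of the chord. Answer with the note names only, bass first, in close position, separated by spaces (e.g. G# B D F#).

The numeral's case and figure indicate a minor seventh chord. In G minor its root, the subdominant, is C.
That chord is spelled C-Eb-G-Bb.

C Eb G Bb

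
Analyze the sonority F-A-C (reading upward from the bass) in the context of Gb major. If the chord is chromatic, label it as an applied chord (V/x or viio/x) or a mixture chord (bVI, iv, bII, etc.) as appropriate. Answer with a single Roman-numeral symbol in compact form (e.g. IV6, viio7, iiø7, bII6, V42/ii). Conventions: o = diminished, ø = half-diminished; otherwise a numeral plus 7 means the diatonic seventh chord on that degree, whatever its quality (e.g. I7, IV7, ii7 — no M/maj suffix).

The pitches F-A-C form a major triad rooted on F.
F is not a diatonic chord root with this quality in Gb major, but it lies a perfect fifth above Bb (iii), so the chord functions as an applied dominant of iii.

V/iii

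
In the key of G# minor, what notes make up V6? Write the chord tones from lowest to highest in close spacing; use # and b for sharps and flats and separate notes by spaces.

In G# minor, the dominant is D#. The dominant is major (leading tone raised), so V is a major triad.
Stacking thirds from D# gives D#-F##-A#.
With the 6 figure the chord is in first inversion; from the bass F## upward in close position it reads F##-A#-D#.

F## A# D#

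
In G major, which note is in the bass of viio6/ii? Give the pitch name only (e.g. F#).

B

The applied chord viio6/ii is rooted on G#: G#-B-D.
The figure 6 means first inversion — the third is in the bass.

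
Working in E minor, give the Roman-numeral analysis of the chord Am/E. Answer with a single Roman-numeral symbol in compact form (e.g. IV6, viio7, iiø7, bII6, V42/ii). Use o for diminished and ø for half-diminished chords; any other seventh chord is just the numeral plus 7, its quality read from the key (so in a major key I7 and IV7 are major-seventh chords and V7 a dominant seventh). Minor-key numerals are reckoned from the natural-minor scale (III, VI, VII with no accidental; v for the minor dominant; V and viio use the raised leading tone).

iv64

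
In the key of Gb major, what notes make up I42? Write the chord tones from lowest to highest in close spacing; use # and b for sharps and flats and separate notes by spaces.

In Gb major, the first degree is Gb, and the diatonic chord built there is a major seventh chord.
That chord is spelled Gb-Bb-Db-F.
With the 42 figure the chord is in third inversion; from the bass F upward in close position it reads F-Gb-Bb-Db.

F Gb Bb Db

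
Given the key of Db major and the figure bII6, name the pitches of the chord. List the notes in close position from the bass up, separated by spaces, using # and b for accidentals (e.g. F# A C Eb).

Gb Bbb Ebb

bII6 is the Neapolitan sixth — a major triad on the lowered second degree, here in its customary first inversion. In Db major that root is Ebb.
So the chord is Ebb-Gb-Bbb, a major triad.
The figured bass 6 indicates first inversion, placing the third (Gb) in the bass: Gb-Bbb-Ebb.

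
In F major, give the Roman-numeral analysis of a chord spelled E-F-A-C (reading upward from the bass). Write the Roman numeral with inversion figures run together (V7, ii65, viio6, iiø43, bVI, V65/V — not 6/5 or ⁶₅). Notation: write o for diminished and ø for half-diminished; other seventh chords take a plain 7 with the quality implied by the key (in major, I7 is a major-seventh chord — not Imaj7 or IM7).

I42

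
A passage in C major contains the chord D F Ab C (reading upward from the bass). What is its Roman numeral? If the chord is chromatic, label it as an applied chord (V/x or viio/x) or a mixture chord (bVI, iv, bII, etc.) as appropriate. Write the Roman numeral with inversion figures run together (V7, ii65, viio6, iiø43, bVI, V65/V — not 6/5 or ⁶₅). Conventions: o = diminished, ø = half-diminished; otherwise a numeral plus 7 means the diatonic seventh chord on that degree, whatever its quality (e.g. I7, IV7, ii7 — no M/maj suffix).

Stacked in thirds the chord is D-F-Ab-C: a half-diminished seventh chord on D.
D is the second degree of C major. This is the half-diminished supertonic seventh, borrowed from the parallel minor.

iiø7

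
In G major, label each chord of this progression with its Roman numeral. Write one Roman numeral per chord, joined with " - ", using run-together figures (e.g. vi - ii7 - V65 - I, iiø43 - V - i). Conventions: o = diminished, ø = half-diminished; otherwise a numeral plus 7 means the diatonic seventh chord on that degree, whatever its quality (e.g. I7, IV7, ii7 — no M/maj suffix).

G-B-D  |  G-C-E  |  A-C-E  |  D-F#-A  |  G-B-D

I - IV64 - ii - V - I

G-B-D: major triad on G = scale degree 1 → I.
G-C-E: root C is the subdominant; major triad there is IV64.
A-C-E: root A is the supertonic; minor triad there is ii.
D-F#-A has root D, degree 5 in G major, so V.
G-B-D has root G, degree 1 in G major, so I.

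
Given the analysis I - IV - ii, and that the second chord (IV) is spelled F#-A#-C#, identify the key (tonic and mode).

C# major

The chord F# is a major triad rooted on F#; its label is IV.
Counting down 3 scale steps from F# places the tonic on C#; a major triad on degree 4 is diatonic only in major.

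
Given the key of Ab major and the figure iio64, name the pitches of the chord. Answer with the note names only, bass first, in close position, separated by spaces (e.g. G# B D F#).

Fb Bb Db

Scale degree 2 in Ab major is Bb; here the chord built on it is altered to a diminished triad. iio64 is the diminished supertonic triad, borrowed from the parallel minor.
So the chord is Bb-Db-Fb, a diminished triad.
The figured bass 64 indicates second inversion, placing the fifth (Fb) in the bass: Fb-Bb-Db.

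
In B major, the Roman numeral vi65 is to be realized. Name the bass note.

vi in B major has root G#; the chord is G#-B-D#-F#.
The figure 65 means first inversion — the third is in the bass.

B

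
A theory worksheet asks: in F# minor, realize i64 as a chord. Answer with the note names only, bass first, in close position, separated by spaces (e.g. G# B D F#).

C# F# A

In F# minor, the tonic is F#, and the diatonic chord built there is a minor triad.
Stacking thirds from F# gives F#-A-C#.
The figured bass 64 indicates second inversion, placing the fifth (C#) in the bass: C#-F#-A.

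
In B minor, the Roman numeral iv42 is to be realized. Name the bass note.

D

iv in B minor has root E; the chord is E-G-B-D.
The figure 42 means third inversion — the seventh is in the bass.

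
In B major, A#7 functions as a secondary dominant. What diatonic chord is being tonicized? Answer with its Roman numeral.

iii

The chord is a dominant seventh chord on A#.
A dominant resolves down a perfect fifth: A# → D#. In B major, D# is scale degree 3, i.e. iii.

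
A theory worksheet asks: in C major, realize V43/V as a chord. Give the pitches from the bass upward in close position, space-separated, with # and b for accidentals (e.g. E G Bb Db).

A C D F#

V43/V is a secondary dominant — the dominant seventh of V. V in C major is G, so the applied chord's root is D, a perfect fifth above.
Building a dominant seventh chord on D gives D-F#-A-C.
With the 43 figure the chord is in second inversion; from the bass A upward in close position it reads A-C-D-F#.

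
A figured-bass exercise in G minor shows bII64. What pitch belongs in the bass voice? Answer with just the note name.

Eb

bII in G minor has root Ab; the chord is Ab-C-Eb.
The figure 64 means second inversion — the fifth is in the bass.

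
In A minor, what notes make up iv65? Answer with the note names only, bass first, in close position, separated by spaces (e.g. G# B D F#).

F A C D

The numeral's case and figure indicate a minor seventh chord. In A minor its root, the fourth degree, is D.
That chord is spelled D-F-A-C.
With the 65 figure the chord is in first inversion; from the bass F upward in close position it reads F-A-C-D.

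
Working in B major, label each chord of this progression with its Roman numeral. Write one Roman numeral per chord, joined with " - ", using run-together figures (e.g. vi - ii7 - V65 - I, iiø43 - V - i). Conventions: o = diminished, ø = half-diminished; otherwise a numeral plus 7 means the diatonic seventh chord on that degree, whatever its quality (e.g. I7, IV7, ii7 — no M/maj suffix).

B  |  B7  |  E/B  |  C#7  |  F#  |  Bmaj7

B has root B, degree 1 in B major, so I.
B7 is the secondary dominant of IV (dominant seventh chord on B): V7/IV.
E/B: major triad on E = scale degree 4 → IV64.
C#7: chromatic; C# is V of V, so V7/V.
F#: root F# is the dominant; major triad there is V.
Bmaj7 has root B, degree 1 in B major, so I7.

I - V7/IV - IV64 - V7/V - V - I7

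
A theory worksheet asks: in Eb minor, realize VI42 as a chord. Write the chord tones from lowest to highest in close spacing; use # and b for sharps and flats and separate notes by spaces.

Bb Cb Eb Gb

In Eb minor, the sixth degree is Cb, and the diatonic chord built there is a major seventh chord.
Stacking thirds from Cb gives Cb-Eb-Gb-Bb.
With the 42 figure the chord is in third inversion; from the bass Bb upward in close position it reads Bb-Cb-Eb-Gb.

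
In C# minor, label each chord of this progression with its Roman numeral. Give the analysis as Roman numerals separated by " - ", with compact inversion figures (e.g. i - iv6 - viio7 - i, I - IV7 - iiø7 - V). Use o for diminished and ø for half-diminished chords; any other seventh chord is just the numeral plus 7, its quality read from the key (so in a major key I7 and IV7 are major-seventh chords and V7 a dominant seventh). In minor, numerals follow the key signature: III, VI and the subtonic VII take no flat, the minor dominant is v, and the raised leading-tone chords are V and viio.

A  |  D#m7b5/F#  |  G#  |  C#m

A has root A, degree 6 in C# minor, so VI.
D#m7b5/F# has root D#, degree 2 in C# minor, so iiø65.
G#: root G# is the dominant; major triad there is V.
C#m: root C# is the tonic; minor triad there is i.

VI - iiø65 - V - i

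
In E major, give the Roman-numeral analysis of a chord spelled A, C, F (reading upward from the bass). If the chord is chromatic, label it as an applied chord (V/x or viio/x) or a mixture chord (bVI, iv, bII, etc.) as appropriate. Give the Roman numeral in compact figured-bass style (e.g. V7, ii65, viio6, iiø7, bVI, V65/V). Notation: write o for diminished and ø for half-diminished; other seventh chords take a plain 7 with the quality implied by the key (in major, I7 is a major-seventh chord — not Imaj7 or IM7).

bII6

The pitches F-A-C form a major triad rooted on F.
F is the lowered second degree of E major (diatonic 2 would be F#). This is the Neapolitan sixth — a major triad on the lowered second degree, here in its customary first inversion.
With A in the bass the chord is in first inversion, so the figured bass is 6.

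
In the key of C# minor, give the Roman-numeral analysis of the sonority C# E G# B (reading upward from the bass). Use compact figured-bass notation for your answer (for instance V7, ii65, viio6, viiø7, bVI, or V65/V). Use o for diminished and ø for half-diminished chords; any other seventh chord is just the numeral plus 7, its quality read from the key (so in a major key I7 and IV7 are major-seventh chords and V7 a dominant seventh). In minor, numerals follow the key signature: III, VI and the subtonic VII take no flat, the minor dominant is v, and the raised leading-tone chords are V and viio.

The pitches C#-E-G#-B form a minor seventh chord rooted on C#.
In C# minor, C# is the tonic; the diatonic minor seventh chord there is i7.

i7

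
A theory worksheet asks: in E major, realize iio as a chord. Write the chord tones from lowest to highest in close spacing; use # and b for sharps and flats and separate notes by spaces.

Scale degree 2 in E major is F#; here the chord built on it is altered to a diminished triad. iio is the diminished supertonic triad, borrowed from the parallel minor.
So the chord is F#-A-C, a diminished triad.

F# A C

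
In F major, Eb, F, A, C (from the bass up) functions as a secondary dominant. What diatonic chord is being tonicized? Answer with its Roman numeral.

The chord is a dominant seventh chord on F.
A dominant resolves down a perfect fifth: F → Bb. In F major, Bb is scale degree 4, i.e. IV.

IV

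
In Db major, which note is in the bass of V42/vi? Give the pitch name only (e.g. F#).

The applied chord V42/vi is rooted on F: F-A-C-Eb.
The figure 42 means third inversion — the seventh is in the bass.

Eb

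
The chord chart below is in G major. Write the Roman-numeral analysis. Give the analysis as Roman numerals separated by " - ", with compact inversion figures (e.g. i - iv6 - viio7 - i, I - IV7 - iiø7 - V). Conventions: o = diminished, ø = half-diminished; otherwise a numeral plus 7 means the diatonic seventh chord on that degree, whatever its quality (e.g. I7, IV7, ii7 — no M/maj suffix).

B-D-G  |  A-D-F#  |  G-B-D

B-D-G: root G is the tonic; major triad there is I6.
A-D-F#: root D is the dominant; major triad there is V64.
G-B-D: root G is the tonic; major triad there is I.

I6 - V64 - I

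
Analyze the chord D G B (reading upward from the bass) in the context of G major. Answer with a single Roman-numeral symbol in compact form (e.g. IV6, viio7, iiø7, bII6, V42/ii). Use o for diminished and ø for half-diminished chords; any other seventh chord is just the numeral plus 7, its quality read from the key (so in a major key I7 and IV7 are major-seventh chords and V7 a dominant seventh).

I64

Stacked in thirds the chord is G-B-D: a major triad on G.
G is scale degree 1 in G major, and a major triad on that degree is written I.
With D in the bass the chord is in second inversion, so the figured bass is 64.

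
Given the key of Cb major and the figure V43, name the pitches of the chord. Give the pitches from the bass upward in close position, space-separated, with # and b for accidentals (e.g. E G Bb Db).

Db Fb Gb Bb

In Cb major, scale degree 5 is Gb, and the diatonic chord built there is a dominant seventh chord.
Stacking thirds from Gb gives Gb-Bb-Db-Fb.
The figured bass 43 indicates second inversion, placing the fifth (Db) in the bass: Db-Fb-Gb-Bb.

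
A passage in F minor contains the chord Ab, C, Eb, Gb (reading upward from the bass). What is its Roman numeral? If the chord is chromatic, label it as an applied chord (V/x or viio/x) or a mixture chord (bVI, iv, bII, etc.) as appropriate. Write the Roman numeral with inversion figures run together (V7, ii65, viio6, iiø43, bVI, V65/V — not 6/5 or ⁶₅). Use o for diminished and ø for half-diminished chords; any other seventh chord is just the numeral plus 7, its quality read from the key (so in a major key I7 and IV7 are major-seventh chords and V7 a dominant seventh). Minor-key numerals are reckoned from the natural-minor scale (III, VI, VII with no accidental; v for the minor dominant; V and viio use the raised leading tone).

V7/VI

Stacked in thirds the chord is Ab-C-Eb-Gb: a dominant seventh chord on Ab.
Ab is not a diatonic chord root with this quality in F minor, but it lies a perfect fifth above Db (VI), so the chord functions as an applied dominant of VI.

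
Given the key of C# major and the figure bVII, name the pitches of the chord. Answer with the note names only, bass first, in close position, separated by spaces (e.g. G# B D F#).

B D# F#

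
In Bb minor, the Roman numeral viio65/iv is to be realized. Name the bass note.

The applied chord viio65/iv is rooted on D: D-F-Ab-Cb.
The figure 65 means first inversion — the third is in the bass.

F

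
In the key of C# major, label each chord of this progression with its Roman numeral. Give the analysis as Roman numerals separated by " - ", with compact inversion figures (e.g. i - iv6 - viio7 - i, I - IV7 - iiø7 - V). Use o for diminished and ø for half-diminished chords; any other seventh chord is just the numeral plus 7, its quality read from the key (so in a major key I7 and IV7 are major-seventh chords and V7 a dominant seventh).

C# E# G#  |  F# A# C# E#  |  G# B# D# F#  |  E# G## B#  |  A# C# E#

C#-E#-G#: root C# is the tonic; major triad there is I.
F#-A#-C#-E#: root F# is the subdominant; major seventh chord there is IV7.
G#-B#-D#-F# has root G#, degree 5 in C# major, so V7.
E#-G##-B#: a major triad on E#, the applied dominant of vi → V/vi.
A#-C#-E#: minor triad on A# = scale degree 6 → vi.

I - IV7 - V7 - V/vi - vi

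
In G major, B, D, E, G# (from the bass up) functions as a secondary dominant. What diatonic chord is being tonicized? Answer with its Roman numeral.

ii

The chord is a dominant seventh chord on E.
A dominant resolves down a perfect fifth: E → A. In G major, A is scale degree 2, i.e. ii.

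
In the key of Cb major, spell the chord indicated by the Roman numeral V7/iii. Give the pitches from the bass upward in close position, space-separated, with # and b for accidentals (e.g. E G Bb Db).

V7/iii is a secondary dominant — the dominant seventh of iii. iii in Cb major is Eb, so the applied chord's root is Bb, a perfect fifth above.
Building a dominant seventh chord on Bb gives Bb-D-F-Ab.

Bb D F Ab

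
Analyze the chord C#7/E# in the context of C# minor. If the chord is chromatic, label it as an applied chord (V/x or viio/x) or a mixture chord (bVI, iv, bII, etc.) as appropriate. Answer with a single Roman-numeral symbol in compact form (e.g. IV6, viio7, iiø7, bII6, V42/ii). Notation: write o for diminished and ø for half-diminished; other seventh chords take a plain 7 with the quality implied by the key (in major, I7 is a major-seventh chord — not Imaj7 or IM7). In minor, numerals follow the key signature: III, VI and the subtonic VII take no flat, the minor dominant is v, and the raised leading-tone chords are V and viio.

Stacked in thirds the chord is C#-E#-G#-B: a dominant seventh chord on C#.
C# is not a diatonic chord root with this quality in C# minor, but it lies a perfect fifth above F# (iv), so the chord functions as an applied dominant of iv.
With E# in the bass the chord is in first inversion, so the figured bass is 65.

V65/iv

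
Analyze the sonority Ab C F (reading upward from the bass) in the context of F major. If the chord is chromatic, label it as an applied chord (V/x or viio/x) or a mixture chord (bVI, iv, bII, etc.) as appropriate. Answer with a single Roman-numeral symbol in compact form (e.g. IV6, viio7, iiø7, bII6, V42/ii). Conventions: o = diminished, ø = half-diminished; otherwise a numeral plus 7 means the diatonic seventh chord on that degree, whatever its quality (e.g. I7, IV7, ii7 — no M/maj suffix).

i6

The pitches F-Ab-C form a minor triad rooted on F.
F is the first degree of F major. This is the minor tonic, borrowed from the parallel minor.
With Ab in the bass the chord is in first inversion, so the figured bass is 6.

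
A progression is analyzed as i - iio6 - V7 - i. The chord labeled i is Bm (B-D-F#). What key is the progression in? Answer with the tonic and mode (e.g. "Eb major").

B minor

The chord Bm is a minor triad rooted on B; its label is i.
If B is scale degree 1 and the mode makes that degree carry a minor triad, the tonic is B and the mode is minor.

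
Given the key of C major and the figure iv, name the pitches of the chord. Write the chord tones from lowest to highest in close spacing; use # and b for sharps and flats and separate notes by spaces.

iv is the minor subdominant, borrowed from the parallel minor. In C major that root is F.
So the chord is F-Ab-C.

F Ab C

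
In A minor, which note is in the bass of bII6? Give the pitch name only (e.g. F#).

bII in A minor has root Bb; the chord is Bb-D-F.
The figure 6 means first inversion — the third is in the bass.

D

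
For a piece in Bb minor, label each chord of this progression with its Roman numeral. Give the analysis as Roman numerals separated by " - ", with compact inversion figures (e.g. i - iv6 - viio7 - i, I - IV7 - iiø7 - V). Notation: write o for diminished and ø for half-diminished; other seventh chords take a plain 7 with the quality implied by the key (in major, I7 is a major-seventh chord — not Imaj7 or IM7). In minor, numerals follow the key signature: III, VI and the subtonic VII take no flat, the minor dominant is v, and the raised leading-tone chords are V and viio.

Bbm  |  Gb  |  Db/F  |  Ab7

Bbm: root Bb is the tonic; minor triad there is i.
Gb has root Gb, degree 6 in Bb minor, so VI.
Db/F has root Db, degree 3 in Bb minor, so III6.
Ab7 has root Ab, degree 7 in Bb minor, so VII7.

i - VI - III6 - VII7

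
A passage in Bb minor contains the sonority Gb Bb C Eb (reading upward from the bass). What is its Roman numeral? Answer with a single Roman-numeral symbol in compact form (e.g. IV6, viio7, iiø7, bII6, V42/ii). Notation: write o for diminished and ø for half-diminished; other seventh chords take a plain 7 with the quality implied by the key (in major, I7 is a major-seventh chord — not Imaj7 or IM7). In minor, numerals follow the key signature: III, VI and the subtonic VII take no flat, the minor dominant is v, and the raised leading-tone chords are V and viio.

Stacked in thirds the chord is C-Eb-Gb-Bb: a half-diminished seventh chord on C.
C is scale degree 2 in Bb minor, and a half-diminished seventh chord on that degree is written iiø7.
With Gb in the bass the chord is in second inversion, so the figured bass is 43.

iiø43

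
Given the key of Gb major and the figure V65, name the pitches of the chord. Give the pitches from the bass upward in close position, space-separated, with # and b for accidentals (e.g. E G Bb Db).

F Ab Cb Db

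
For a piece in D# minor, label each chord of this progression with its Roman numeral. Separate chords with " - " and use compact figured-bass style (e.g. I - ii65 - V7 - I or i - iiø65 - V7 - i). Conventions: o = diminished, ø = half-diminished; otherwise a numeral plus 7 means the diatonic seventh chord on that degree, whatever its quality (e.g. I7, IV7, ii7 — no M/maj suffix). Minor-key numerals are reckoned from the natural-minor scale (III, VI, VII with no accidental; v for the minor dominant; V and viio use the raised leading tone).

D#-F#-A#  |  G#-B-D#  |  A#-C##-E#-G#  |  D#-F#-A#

i - iv - V7 - i

D#-F#-A#: minor triad on D# = scale degree 1 → i.
G#-B-D#: minor triad on G# = scale degree 4 → iv.
A#-C##-E#-G#: root A# is the dominant; dominant seventh chord there is V7.
D#-F#-A# has root D#, degree 1 in D# minor, so i.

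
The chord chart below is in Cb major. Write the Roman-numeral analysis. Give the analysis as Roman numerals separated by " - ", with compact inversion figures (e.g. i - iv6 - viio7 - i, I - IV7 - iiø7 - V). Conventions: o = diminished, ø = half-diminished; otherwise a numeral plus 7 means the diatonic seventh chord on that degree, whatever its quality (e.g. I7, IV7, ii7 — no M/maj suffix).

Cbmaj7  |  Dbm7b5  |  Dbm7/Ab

I7 - iiø7 - ii43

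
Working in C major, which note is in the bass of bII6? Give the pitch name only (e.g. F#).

bII in C major has root Db; the chord is Db-F-Ab.
The figure 6 means first inversion — the third is in the bass.

F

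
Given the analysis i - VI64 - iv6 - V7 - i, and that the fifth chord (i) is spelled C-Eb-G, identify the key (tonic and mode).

i is given as C-Eb-G — a minor triad with root C.
If C is scale degree 1 and the mode makes that degree carry a minor triad, the tonic is C and the mode is minor.

C minor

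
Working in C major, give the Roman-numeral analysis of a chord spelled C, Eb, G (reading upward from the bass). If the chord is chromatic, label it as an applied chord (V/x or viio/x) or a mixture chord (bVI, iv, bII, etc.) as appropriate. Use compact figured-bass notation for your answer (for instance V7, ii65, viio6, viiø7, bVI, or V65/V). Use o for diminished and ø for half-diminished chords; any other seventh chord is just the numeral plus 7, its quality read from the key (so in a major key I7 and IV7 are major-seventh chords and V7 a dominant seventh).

The pitches C-Eb-G form a minor triad rooted on C.
C is the first degree of C major. This is the minor tonic, borrowed from the parallel minor.

i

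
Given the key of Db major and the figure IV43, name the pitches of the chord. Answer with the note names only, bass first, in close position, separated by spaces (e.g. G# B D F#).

Db F Gb Bb

In Db major, the subdominant is Gb, and the diatonic chord built there is a major seventh chord.
That chord is spelled Gb-Bb-Db-F.
The figured bass 43 indicates second inversion, placing the fifth (Db) in the bass: Db-F-Gb-Bb.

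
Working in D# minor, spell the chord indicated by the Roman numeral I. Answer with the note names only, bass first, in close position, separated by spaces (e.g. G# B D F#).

D# F## A#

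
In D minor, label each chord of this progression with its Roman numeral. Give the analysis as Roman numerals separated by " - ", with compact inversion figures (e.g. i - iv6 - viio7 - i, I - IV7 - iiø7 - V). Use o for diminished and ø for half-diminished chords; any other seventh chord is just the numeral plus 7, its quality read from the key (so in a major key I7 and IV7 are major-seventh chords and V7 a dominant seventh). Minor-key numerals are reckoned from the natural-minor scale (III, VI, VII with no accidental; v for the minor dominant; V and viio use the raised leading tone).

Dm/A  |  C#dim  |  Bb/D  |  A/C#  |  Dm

Dm/A has root D, degree 1 in D minor, so i64.
C#dim: diminished triad on C# = scale degree 7 → viio.
Bb/D: root Bb is the submediant; major triad there is VI6.
A/C#: root A is the dominant; major triad there is V6.
Dm has root D, degree 1 in D minor, so i.

i64 - viio - VI6 - V6 - i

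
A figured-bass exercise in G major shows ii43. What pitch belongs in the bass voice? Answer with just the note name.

ii in G major has root A; the chord is A-C-E-G.
The figure 43 means second inversion — the fifth is in the bass.

E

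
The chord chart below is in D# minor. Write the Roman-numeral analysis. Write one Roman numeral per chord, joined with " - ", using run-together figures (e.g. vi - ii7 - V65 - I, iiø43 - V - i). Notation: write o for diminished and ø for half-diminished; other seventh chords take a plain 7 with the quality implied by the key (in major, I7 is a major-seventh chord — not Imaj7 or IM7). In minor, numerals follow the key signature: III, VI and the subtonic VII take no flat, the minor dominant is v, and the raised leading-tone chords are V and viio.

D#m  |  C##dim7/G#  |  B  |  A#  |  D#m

D#m has root D#, degree 1 in D# minor, so i.
C##dim7/G#: fully diminished seventh chord on C## = scale degree 7 → viio43.
B: major triad on B = scale degree 6 → VI.
A#: major triad on A# = scale degree 5 → V.
D#m has root D#, degree 1 in D# minor, so i.

i - viio43 - VI - V - i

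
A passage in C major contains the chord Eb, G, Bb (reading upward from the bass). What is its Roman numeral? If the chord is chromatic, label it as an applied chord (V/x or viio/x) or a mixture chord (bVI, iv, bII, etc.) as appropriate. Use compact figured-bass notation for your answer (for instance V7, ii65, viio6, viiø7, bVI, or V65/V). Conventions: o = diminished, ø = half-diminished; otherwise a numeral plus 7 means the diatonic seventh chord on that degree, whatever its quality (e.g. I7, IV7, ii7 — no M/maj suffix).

bIII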